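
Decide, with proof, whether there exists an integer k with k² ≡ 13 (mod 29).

k = 10

k = 10 works: 10² = 100, and 100 − 13 = 87 = 3·29.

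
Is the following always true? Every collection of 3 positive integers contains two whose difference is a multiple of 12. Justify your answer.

No; for instance {35, 36, 37} is a counterexample.

Consider the 3 integers 35, 36, 37. They lie in distinct residue classes modulo 12, since 3 ≤ 12.
The differences between them range over 1, …, 2, none of which is divisible by 12.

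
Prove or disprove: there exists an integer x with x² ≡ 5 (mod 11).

Take x = 4. Then 4² = 16 = 1·11 + 5, so 4² ≡ 5 (mod 11).

x = 4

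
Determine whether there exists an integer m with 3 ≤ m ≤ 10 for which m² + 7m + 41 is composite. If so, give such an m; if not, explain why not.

At m = 4: 4² + 7·4 + 41 = 85 = 5·17, which is composite.

m = 4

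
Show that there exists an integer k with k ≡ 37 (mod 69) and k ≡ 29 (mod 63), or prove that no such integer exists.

gcd(69, 63) = 3. If k ≡ 37 (mod 69) and k ≡ 29 (mod 63), then k ≡ 37 (mod 3) and k ≡ 29 (mod 3).
These are incompatible: 37 − 29 = 8 is not divisible by 3.
Therefore no such k exists.

There is no such integer.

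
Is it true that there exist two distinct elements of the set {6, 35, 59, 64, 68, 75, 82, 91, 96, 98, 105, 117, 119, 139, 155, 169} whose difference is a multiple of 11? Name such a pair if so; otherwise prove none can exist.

Reduce each element mod 11: 6↦6, 35↦2, 59↦4, 64↦9, 68↦2, 75↦9, 82↦5, 91↦3, 96↦8, 98↦10, 105↦6, 117↦7, 119↦9, 139↦7, 155↦1, 169↦4. The residue 6 repeats (at 6 and 105), and 105 − 6 = 99 = 9·11.

Yes: 6 and 105.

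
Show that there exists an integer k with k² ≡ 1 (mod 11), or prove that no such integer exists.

k = 1

Take k = 1. Then 1² = 1, and since 0 ≤ 1 < 11 this is already reduced: 1² ≡ 1 (mod 11).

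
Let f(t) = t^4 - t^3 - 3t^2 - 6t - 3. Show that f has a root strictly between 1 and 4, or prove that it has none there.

f(1) = -12 and f(4) = 117, which have opposite signs.
f is continuous everywhere (it is a polynomial), in particular on [1, 4].
By the Intermediate Value Theorem, f takes the value 0 somewhere in the open interval.

Yes, f has a root in the interval.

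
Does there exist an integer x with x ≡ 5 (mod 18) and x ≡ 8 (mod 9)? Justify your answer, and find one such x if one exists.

Both moduli are multiples of 9 = gcd(18, 9), so any solution would satisfy x ≡ 5 and x ≡ 8 modulo 9 simultaneously.
But 5 mod 9 = 5 while 8 mod 9 = 8, a contradiction.
Hence the system has no solution.

There is no such integer.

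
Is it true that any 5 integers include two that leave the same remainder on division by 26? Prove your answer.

No; for instance {8, 9, 10, 11, 12} is a counterexample.

Try 5 consecutive integers, 8, 9, …, 12. Their remainders mod 26 are 8, 9, 10, 11, 12 — pairwise different, as any 5 ≤ 26 consecutive integers have distinct residues.
So no two of them leave the same remainder on division by 26; the claim fails for this set.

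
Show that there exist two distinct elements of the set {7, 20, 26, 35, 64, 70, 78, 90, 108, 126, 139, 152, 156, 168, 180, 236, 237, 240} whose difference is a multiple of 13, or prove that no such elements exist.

Yes: 7 and 20.

7 mod 13 = 7 and 20 mod 13 = 7, so 20 − 7 = 13 = 1·13.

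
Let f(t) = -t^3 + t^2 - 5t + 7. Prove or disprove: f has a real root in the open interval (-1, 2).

f(-1) = 14 and f(2) = -7, which have opposite signs.
Since f is a polynomial it is continuous on [-1, 2].
By the Intermediate Value Theorem f must vanish at some point of (-1, 2).

Such a root exists.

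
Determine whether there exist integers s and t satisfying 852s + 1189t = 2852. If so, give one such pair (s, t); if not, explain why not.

852 and 1189 are coprime, so 852s + 1189t ranges over all of ℤ.
Dividing repeatedly: 1189 = 1·852 + 337, 852 = 2·337 + 178, 337 = 1·178 + 159, 178 = 1·159 + 19, 159 = 8·19 + 7, 19 = 2·7 + 5, 7 = 1·5 + 2, 5 = 2·2 + 1, 2 = 2·1 + 0.
Back-substituting, 1 = 5 − 2·2 = 5 − 2·(7 − 1·5) = −2·7 + 3·5 = −2·7 + 3·(19 − 2·7) = 3·19 − 8·7 = 3·19 − 8·(159 − 8·19) = −8·159 + 67·19 = −8·159 + 67·(178 − 1·159) = 67·178 − 75·159 = 67·178 − 75·(337 − 1·178) = −75·337 + 142·178 = −75·337 + 142·(852 − 2·337) = 142·852 − 359·337 = 142·852 − 359·(1189 − 1·852) = −359·1189 + 501·852; that is, 852·501 + 1189·(-359) = 1.
Times 2852: 852·1428852 + 1189·(-1023868) = 2852, so (1428852, -1023868) solves it.
Shifting by a multiple of (1189, −852) keeps it a solution: s = 1428852 − 1201·1189 = 863, t = -1023868 + 1201·852 = -616.
Check: 852·863 + 1189·(-616) = 735276 − 732424 = 2852. ✓

s = 863, t = -616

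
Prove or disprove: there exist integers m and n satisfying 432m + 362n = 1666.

Since gcd(432, 362) = 2 and 1666 = 2·833, Bézout's identity guarantees a solution.
Dividing through by 2 reduces the equation to 216m + 181n = 833.
Dividing repeatedly: 216 = 1·181 + 35, 181 = 5·35 + 6, 35 = 5·6 + 5, 6 = 1·5 + 1, 5 = 5·1 + 0.
Back-substituting, 1 = 6 − 1·5 = 6 − (35 − 5·6) = −35 + 6·6 = −35 + 6·(181 − 5·35) = 6·181 − 31·35 = 6·181 − 31·(216 − 1·181) = −31·216 + 37·181; that is, 216·(-31) + 181·37 = 1.
Multiplying through by 833: m = (-31)·833 = -25823, n = 37·833 = 30821 is a solution.
Adding 143·181 to m and subtracting 143·216 from n gives the tidier solution (60, -67).
Check: 432·60 + 362·(-67) = 25920 − 24254 = 1666. ✓

m = 60, n = -67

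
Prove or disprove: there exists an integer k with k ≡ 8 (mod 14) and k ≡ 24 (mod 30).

k = 204

The moduli are not coprime: gcd(14, 30) = 2. Compatibility requires 2 ∣ (24 − 8) = 16, which holds, so solutions exist.
Write k = 8 + 14t. Then 14t ≡ 24 − 8 ≡ 16 (mod 30); dividing through by 2 gives 7t ≡ 8 (mod 15).
Invert 7 mod 15 by the Euclidean algorithm: 15 = 2·7 + 1, 7 = 7·1 + 0; back-substituting, 1 = 15 − 2·7. Hence 7·(-2) ≡ 1, so 7⁻¹ ≡ -2 ≡ 13 (mod 15).
Therefore t ≡ 13·8 = 104 ≡ 14 (mod 15).
Then k = 8 + 14·14 = 204.
Verify: 204 = 14·14 + 8 and 204 = 6·30 + 24. ✓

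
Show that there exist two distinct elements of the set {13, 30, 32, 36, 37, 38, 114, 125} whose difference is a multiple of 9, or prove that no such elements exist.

Two integers differ by a multiple of 9 exactly when they have the same residue mod 9. The residues are 13↦4, 30↦3, 32↦5, 36↦0, 37↦1, 38↦2, 114↦6, 125↦8.
No residue repeats among the 8 elements, so no pair has difference ≡ 0 (mod 9).

No such pair exists.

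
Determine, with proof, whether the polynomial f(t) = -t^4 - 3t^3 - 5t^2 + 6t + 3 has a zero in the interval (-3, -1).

The endpoint values f(-3) = -60 and f(-1) = -6 are both negative. Claim: f(t) < 0 for every t in (-3, -1).
Shift to the endpoint -1: with t = -1 − u (0 < u < 2), one computes f(-1 − u) = -u^4 - u^3 - 2u^2 - 11u - 6.
The nonzero coefficients here are all negative, so for u > 0 every term is negative (or zero), and the constant term -6 is strictly negative.
Therefore f(t) < 0 throughout (-3, -1), and f has no zero there.

No such root exists.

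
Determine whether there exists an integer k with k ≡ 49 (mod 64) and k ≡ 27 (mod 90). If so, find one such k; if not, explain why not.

k = 2097

The moduli are not coprime: gcd(64, 90) = 2. Compatibility requires 2 ∣ (27 − 49) = -22, which holds, so solutions exist.
Write k = 49 + 64t. Then 64t ≡ 27 − 49 ≡ 68 (mod 90); dividing through by 2 gives 32t ≡ 34 (mod 45).
Invert 32 mod 45 by the Euclidean algorithm: 45 = 1·32 + 13, 32 = 2·13 + 6, 13 = 2·6 + 1, 6 = 6·1 + 0; back-substituting, 1 = 13 − 2·6 = 13 − 2·(32 − 2·13) = −2·32 + 5·13 = −2·32 + 5·(45 − 1·32) = 5·45 − 7·32. Hence 32·(-7) ≡ 1, so 32⁻¹ ≡ -7 ≡ 38 (mod 45).
Multiplying by 38: t ≡ 38·34 = 1292 ≡ 32 (mod 45).
Then k = 49 + 64·32 = 2097.
Check: 2097 mod 64 = 49, 2097 mod 90 = 27. ✓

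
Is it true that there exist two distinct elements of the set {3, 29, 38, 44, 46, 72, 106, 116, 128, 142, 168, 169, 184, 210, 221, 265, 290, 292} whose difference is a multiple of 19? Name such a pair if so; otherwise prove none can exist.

No such pair exists.

Reduce each element modulo 19: 3↦3, 29↦10, 38↦0, 44↦6, 46↦8, 72↦15, 106↦11, 116↦2, 128↦14, 142↦9, 168↦16, 169↦17, 184↦13, 210↦1, 221↦12, 265↦18, 290↦5, 292↦7.
These 18 residues are pairwise different, hence no difference of two elements is divisible by 19.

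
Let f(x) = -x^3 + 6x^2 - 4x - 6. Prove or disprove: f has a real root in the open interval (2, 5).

f(2) = 2 and f(5) = -1, which have opposite signs.
Since f is a polynomial it is continuous on [2, 5].
By the Intermediate Value Theorem f must vanish at some point of (2, 5).

Yes, f has a root in the interval.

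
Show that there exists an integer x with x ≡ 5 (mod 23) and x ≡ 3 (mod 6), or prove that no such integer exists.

Since 23 and 6 share no common factor, CRT says the pair of congruences has a solution (unique mod 138).
Any solution of the first congruence is x = 5 + 23t; substituting into the second, 23t ≡ 3 − 5 ≡ 4 (mod 6).
23 ≡ 5 (mod 6), so this reads 5t ≡ 4 (mod 6). To invert 5 modulo 6: 6 = 1·5 + 1, 5 = 5·1 + 0, and unwinding, 1 = 6 − 1·5. Thus 5⁻¹ ≡ -1 ≡ 5 (mod 6).
Multiplying by 5: t ≡ 5·4 = 20 ≡ 2 (mod 6).
Taking t = 2 gives x = 5 + 23·2 = 51.
Check: 51 mod 23 = 5, 51 mod 6 = 3. ✓

x = 51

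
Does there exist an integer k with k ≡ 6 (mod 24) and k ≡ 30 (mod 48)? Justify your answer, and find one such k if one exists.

k = 30

The moduli are not coprime: gcd(24, 48) = 24. Compatibility requires 24 ∣ (30 − 6) = 24, which holds, so solutions exist.
List candidates k ≡ 6 (mod 24): 6, 30. Modulo 48 these are 6, 30; 30 gives 30 as required.
Check: 30 mod 24 = 6, 30 mod 48 = 30. ✓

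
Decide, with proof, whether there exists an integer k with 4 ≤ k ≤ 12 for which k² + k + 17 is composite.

There is no such integer k in that range.

The values for k = 4, 5, …, 12 are 37, 47, 59, 73, 89, 107, 127, 149, 173, and each of these is prime.
So no value in the range makes the expression composite.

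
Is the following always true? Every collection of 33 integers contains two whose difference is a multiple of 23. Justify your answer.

Yes, this is always true.

Partition the integers by their residue mod 23; there are 23 classes.
Since 33 > 23, two of the 33 integers must share a residue class by the pigeonhole principle; call them a and b.
Equal remainders mean a − b ≡ 0 (mod 23), so 23 divides their difference.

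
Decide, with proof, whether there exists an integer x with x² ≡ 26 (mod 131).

Apply Euler's criterion with the prime 131: 26 is a quadratic residue iff 26^65 ≡ 1 (mod 131), and a non-residue iff it is ≡ −1.
Repeated squaring mod 131: 26^2 = 676 ≡ 21; 26^4 ≡ 21² = 441 ≡ 48; 26^8 ≡ 48² = 2304 ≡ 77; 26^16 ≡ 77² = 5929 ≡ 34; 26^32 ≡ 34² = 1156 ≡ 108; 26^64 ≡ 108² = 11664 ≡ 5.
Since 65 = 64 + 1, 26^65 ≡ 5 · 26; multiplying out mod 131: 5·26 = 130 ≡ 130. Thus 26^65 ≡ 130 ≡ −1 (mod 131).
By Euler's criterion 26 is a quadratic non-residue mod 131: no x satisfies x² ≡ 26 (mod 131).

No, no such integer exists.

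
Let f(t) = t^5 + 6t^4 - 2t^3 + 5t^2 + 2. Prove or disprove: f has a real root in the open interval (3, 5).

f(3) = 722 and f(5) = 6752, both positive, so a sign-change argument is unavailable; we show f keeps this sign on the whole interval.
Shift to the endpoint 3: with t = 3 + u (0 < u < 2), one computes f(3 + u) = u^5 + 21u^4 + 160u^3 + 581u^2 + 1029u + 722.
All 6 nonzero coefficients of this polynomial in u are positive; hence for u > 0 the value is a sum of positive terms (the constant 722 among them).
Therefore f(t) > 0 throughout (3, 5), and f has no zero there.

No.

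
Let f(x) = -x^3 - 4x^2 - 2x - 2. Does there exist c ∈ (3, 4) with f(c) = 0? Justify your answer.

The endpoint values f(3) = -71 and f(4) = -138 are both negative. Claim: f(x) < 0 for every x in (3, 4).
Shift to the endpoint 3: with x = 3 + u (0 < u < 1), one computes f(3 + u) = -u^3 - 13u^2 - 53u - 71.
The nonzero coefficients here are all negative, so for u > 0 every term is negative (or zero), and the constant term -71 is strictly negative.
So f is strictly negative on (3, 4); no root exists in the interval.

No such root exists.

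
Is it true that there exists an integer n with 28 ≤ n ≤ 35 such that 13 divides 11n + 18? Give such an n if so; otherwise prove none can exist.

n = 35

For n = 28, 29, …, 34 the values 326, 337, 348, 359, 370, 381, 392 are not multiples of 13. At n = 35 we get 11·35 + 18 = 403, and 403 = 13·31.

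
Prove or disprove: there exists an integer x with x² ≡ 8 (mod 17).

x = 12 works: 12² = 144, and 144 − 8 = 136 = 8·17.

x = 12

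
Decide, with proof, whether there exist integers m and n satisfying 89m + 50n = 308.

m = 22, n = -33

Since gcd(89, 50) = 1, every integer is an integer combination of 89 and 50.
Dividing repeatedly: 89 = 1·50 + 39, 50 = 1·39 + 11, 39 = 3·11 + 6, 11 = 1·6 + 5, 6 = 1·5 + 1, 5 = 5·1 + 0.
Unwinding: 1 = 6 − 1·5 = 6 − (11 − 1·6) = −11 + 2·6 = −11 + 2·(39 − 3·11) = 2·39 − 7·11 = 2·39 − 7·(50 − 1·39) = −7·50 + 9·39 = −7·50 + 9·(89 − 1·50) = 9·89 − 16·50, i.e. 89·9 + 50·(-16) = 1.
Times 308: 89·2772 + 50·(-4928) = 308, so (2772, -4928) solves it.
The general solution is m = 2772 + 50k, n = -4928 − 89k; taking k = -55 gives the smaller pair m = 22, n = -33.
Indeed 89·22 + 50·(-33) = 1958 − 1650 = 308.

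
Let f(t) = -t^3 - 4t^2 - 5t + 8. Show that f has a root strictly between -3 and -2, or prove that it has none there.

No such root exists.

f(-3) = 14 and f(-2) = 10, both positive, so a sign-change argument is unavailable; we show f keeps this sign on the whole interval.
Substitute t = -2 − u, where 0 < u < 1 on the interval. Expanding, f(-2 − u) = u^3 + 2u^2 + u + 10.
All 4 nonzero coefficients of this polynomial in u are positive; hence for u > 0 the value is a sum of positive terms (the constant 10 among them).
So f is strictly positive on (-3, -2); no root exists in the interval.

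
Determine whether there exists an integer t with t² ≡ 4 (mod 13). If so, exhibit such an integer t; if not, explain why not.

t = 11

t = 11 works: 11² = 121, and 121 − 4 = 117 = 9·13.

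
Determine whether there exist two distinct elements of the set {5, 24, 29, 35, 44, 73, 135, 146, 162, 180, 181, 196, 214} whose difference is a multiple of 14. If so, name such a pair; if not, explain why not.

Residues mod 14: 5↦5, 24↦10, 29↦1, 35↦7, 44↦2, 73↦3, 135↦9, 146↦6, 162↦8, 180↦12, 181↦13, 196↦0, 214↦4.
These 13 residues are pairwise different, hence no difference of two elements is divisible by 14.

No, no such pair exists.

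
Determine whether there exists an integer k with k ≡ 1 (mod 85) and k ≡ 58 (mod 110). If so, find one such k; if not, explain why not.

No such integer exists.

gcd(85, 110) = 5. If k ≡ 1 (mod 85) and k ≡ 58 (mod 110), then k ≡ 1 (mod 5) and k ≡ 58 (mod 5).
But 1 mod 5 = 1 while 58 mod 5 = 3, a contradiction.
Hence the system has no solution.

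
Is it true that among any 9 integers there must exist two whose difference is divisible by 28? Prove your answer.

Try 9 consecutive integers, 103, 104, …, 111. Their remainders mod 28 are 19, 20, 21, 22, 23, 24, 25, 26, 27 — pairwise different, as any 9 ≤ 28 consecutive integers have distinct residues.
The differences between them range over 1, …, 8, none of which is divisible by 28.

No; for instance {103, 104, 105, 106, 107, 108, 109, 110, 111} is a counterexample.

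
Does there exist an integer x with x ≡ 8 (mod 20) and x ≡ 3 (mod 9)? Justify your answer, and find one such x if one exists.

x = 48

Since 20 and 9 share no common factor, CRT says the pair of congruences has a solution (unique mod 180).
Any solution of the first congruence is x = 8 + 20t; substituting into the second, 20t ≡ 3 − 8 ≡ 4 (mod 9).
20 ≡ 2 (mod 9), so this reads 2t ≡ 4 (mod 9). Since 2·5 = 10 = 1·9 + 1, the inverse of 2 mod 9 is 5.
Therefore t ≡ 5·4 = 20 ≡ 2 (mod 9).
Taking t = 2 gives x = 8 + 20·2 = 48.
Check: 48 mod 20 = 8, 48 mod 9 = 3. ✓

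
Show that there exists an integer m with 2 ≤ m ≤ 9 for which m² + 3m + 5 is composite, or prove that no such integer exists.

At m = 2: 2² + 3·2 + 5 = 15 = 3·5, which is composite.

m = 2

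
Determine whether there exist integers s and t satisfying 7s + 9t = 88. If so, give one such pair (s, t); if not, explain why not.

7 and 9 are coprime, so 7s + 9t ranges over all of ℤ.
Euclidean algorithm: 9 = 1·7 + 2, 7 = 3·2 + 1, 2 = 2·1 + 0.
Back-substituting, 1 = 7 − 3·2 = 7 − 3·(9 − 1·7) = −3·9 + 4·7; that is, 7·4 + 9·(-3) = 1.
Multiplying through by 88: s = 4·88 = 352, t = (-3)·88 = -264 is a solution.
The general solution is s = 352 + 9k, t = -264 − 7k; taking k = -39 gives the smaller pair s = 1, t = 9.
Check: 7·1 + 9·9 = 7 + 81 = 88. ✓

s = 1, t = 9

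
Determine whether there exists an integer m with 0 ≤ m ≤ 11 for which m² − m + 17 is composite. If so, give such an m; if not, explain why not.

The values for m = 0, 1, …, 11 are 17, 17, 19, 23, 29, 37, 47, 59, 73, 89, 107, 127, and each of these is prime.
So no value in the range makes the expression composite.

There is no such integer m in that range.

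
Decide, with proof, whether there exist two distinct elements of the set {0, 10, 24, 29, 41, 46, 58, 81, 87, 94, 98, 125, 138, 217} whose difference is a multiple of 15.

Reduce each element modulo 15: 0↦0, 10↦10, 24↦9, 29↦14, 41↦11, 46↦1, 58↦13, 81↦6, 87↦12, 94↦4, 98↦8, 125↦5, 138↦3, 217↦7.
These 14 residues are pairwise different, hence no difference of two elements is divisible by 15.

No, no such pair exists.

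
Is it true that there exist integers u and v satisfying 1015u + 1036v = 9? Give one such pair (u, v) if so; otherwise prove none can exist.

Any value of 1015u + 1036v is a multiple of gcd(1015, 1036) = 7.
But 9 is not a multiple of 7 (it leaves remainder 2).
So the equation is unsolvable over ℤ.

No, no such integers exist.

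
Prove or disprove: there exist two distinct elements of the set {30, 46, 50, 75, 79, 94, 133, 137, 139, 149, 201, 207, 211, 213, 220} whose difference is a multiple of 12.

46 and 94 are such a pair.

46 mod 12 = 10 and 94 mod 12 = 10, so 94 − 46 = 48 = 4·12.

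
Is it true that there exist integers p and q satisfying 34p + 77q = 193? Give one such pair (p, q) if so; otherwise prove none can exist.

p = 17, q = -5

Since gcd(34, 77) = 1, every integer is an integer combination of 34 and 77.
Dividing repeatedly: 77 = 2·34 + 9, 34 = 3·9 + 7, 9 = 1·7 + 2, 7 = 3·2 + 1, 2 = 2·1 + 0.
Back-substituting, 1 = 7 − 3·2 = 7 − 3·(9 − 1·7) = −3·9 + 4·7 = −3·9 + 4·(34 − 3·9) = 4·34 − 15·9 = 4·34 − 15·(77 − 2·34) = −15·77 + 34·34; that is, 34·34 + 77·(-15) = 1.
Multiplying through by 193: p = 34·193 = 6562, q = (-15)·193 = -2895 is a solution.
The general solution is p = 6562 + 77k, q = -2895 − 34k; taking k = -85 gives the smaller pair p = 17, q = -5.
Indeed 34·17 + 77·(-5) = 578 − 385 = 193.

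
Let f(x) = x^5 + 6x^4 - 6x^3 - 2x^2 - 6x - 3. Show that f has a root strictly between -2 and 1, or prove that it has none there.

Yes, f has a root in the interval.

f(-2) = 113 and f(1) = -10, which have opposite signs.
f is continuous everywhere (it is a polynomial), in particular on [-2, 1].
By the Intermediate Value Theorem f must vanish at some point of (-2, 1).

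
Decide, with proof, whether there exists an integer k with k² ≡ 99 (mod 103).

No such integer exists.

103 is prime, so by Euler's criterion 99 is a square mod 103 iff 99^((103−1)/2) = 99^51 ≡ 1 (mod 103).
Repeated squaring mod 103: 99^2 = 9801 ≡ 16; 99^4 ≡ 16² = 256 ≡ 50; 99^8 ≡ 50² = 2500 ≡ 28; 99^16 ≡ 28² = 784 ≡ 63; 99^32 ≡ 63² = 3969 ≡ 55.
Since 51 = 32 + 16 + 2 + 1, 99^51 ≡ 55 · 63 · 16 · 99; multiplying out mod 103: 55·63 = 3465 ≡ 66, then 66·16 = 1056 ≡ 26, then 26·99 = 2574 ≡ 102. Thus 99^51 ≡ 102 ≡ −1 (mod 103).
By Euler's criterion 99 is a quadratic non-residue mod 103: no k satisfies k² ≡ 99 (mod 103).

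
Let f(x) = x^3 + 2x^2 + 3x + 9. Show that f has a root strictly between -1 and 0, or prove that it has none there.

f has no root in that interval.

Evaluate at the endpoints: f(-1) = 7, f(0) = 9 — same sign (positive).
f'(x) = 3x^2 + 4x + 3 has discriminant 4² − 4·3·3 = -20 < 0, so f' has no real roots and is positive for every real x.
So f is strictly increasing; between -1 and 0 its values lie between f(-1) = 7 and f(0) = 9, all positive. Therefore f has no root in (-1, 0).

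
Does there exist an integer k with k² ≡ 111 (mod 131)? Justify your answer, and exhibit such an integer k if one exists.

No, no such integer exists.

131 is prime, so by Euler's criterion 111 is a square mod 131 iff 111^((131−1)/2) = 111^65 ≡ 1 (mod 131).
Repeated squaring mod 131: 111^2 = 12321 ≡ 7; 111^4 ≡ 7² = 49 ≡ 49; 111^8 ≡ 49² = 2401 ≡ 43; 111^16 ≡ 43² = 1849 ≡ 15; 111^32 ≡ 15² = 225 ≡ 94; 111^64 ≡ 94² = 8836 ≡ 59.
Since 65 = 64 + 1, 111^65 ≡ 59 · 111; multiplying out mod 131: 59·111 = 6549 ≡ 130. Thus 111^65 ≡ 130 ≡ −1 (mod 131).
By Euler's criterion 111 is a quadratic non-residue mod 131: no k satisfies k² ≡ 111 (mod 131).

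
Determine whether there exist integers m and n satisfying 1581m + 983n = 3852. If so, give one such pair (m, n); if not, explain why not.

m = 230, n = -366

1581 and 983 are coprime, so 1581m + 983n ranges over all of ℤ.
Euclidean algorithm: 1581 = 1·983 + 598, 983 = 1·598 + 385, 598 = 1·385 + 213, 385 = 1·213 + 172, 213 = 1·172 + 41, 172 = 4·41 + 8, 41 = 5·8 + 1, 8 = 8·1 + 0.
Unwinding: 1 = 41 − 5·8 = 41 − 5·(172 − 4·41) = −5·172 + 21·41 = −5·172 + 21·(213 − 1·172) = 21·213 − 26·172 = 21·213 − 26·(385 − 1·213) = −26·385 + 47·213 = −26·385 + 47·(598 − 1·385) = 47·598 − 73·385 = 47·598 − 73·(983 − 1·598) = −73·983 + 120·598 = −73·983 + 120·(1581 − 1·983) = 120·1581 − 193·983, i.e. 1581·120 + 983·(-193) = 1.
Times 3852: 1581·462240 + 983·(-743436) = 3852, so (462240, -743436) solves it.
Subtracting 470·983 from m and adding 470·1581 to n gives the tidier solution (230, -366).
Indeed 1581·230 + 983·(-366) = 363630 − 359778 = 3852.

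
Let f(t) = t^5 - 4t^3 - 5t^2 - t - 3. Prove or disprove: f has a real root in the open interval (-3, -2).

f(-3) = -180 and f(-2) = -21, both negative, so a sign-change argument is unavailable; we show f keeps this sign on the whole interval.
Substitute t = -2 − u, where 0 < u < 1 on the interval. Expanding, f(-2 − u) = -u^5 - 10u^4 - 36u^3 - 61u^2 - 51u - 21.
All 6 nonzero coefficients of this polynomial in u are negative; hence for u > 0 the value is a sum of negative terms (the constant -21 among them).
So f is strictly negative on (-3, -2); no root exists in the interval.

No.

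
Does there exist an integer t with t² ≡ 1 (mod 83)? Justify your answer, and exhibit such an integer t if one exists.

t = 82

Take t = 82. Then 82² = 6724 = 81·83 + 1, so 82² ≡ 1 (mod 83).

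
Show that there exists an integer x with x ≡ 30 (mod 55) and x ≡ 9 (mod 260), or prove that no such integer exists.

No such integer exists.

Both moduli are multiples of 5 = gcd(55, 260), so any solution would satisfy x ≡ 30 and x ≡ 9 modulo 5 simultaneously.
These are incompatible: 30 − 9 = 21 is not divisible by 5.
Hence the system has no solution.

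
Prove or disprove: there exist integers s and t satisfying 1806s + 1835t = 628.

1806 and 1835 are coprime, so 1806s + 1835t ranges over all of ℤ.
Dividing repeatedly: 1835 = 1·1806 + 29, 1806 = 62·29 + 8, 29 = 3·8 + 5, 8 = 1·5 + 3, 5 = 1·3 + 2, 3 = 1·2 + 1, 2 = 2·1 + 0.
Working back up the chain: 1 = 3 − 1·2 = 3 − (5 − 1·3) = −5 + 2·3 = −5 + 2·(8 − 1·5) = 2·8 − 3·5 = 2·8 − 3·(29 − 3·8) = −3·29 + 11·8 = −3·29 + 11·(1806 − 62·29) = 11·1806 − 685·29 = 11·1806 − 685·(1835 − 1·1806) = −685·1835 + 696·1806. So 1806·696 + 1835·(-685) = 1.
Scaling by 628 gives the particular solution (s, t) = (437088, -430180).
Subtracting 238·1835 from s and adding 238·1806 to t gives the tidier solution (358, -352).
Indeed 1806·358 + 1835·(-352) = 646548 − 645920 = 628.

s = 358, t = -352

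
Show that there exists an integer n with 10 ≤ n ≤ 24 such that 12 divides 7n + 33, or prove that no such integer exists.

For n = 10, 11, …, 20 the values 103, 110, 117, 124, 131, 138, 145, 152, 159, 166, 173 are not multiples of 12. Try n = 21: 7·21 + 33 = 180 = 15·12, which is divisible by 12.

n = 21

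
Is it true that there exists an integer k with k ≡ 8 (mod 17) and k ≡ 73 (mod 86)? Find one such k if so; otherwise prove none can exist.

k = 331

gcd(17, 86) = 1, so the Chinese Remainder Theorem guarantees exactly one residue class mod 1462 satisfying both.
Write k = 8 + 17t and require 8 + 17t ≡ 73 (mod 86), i.e. 17t ≡ 65 (mod 86).
Since 17·81 = 1377 = 16·86 + 1, the inverse of 17 mod 86 is 81.
Multiplying by 81: t ≡ 81·65 = 5265 ≡ 19 (mod 86).
With t = 19: k = 8 + 17·19 = 331.
Indeed 331 ≡ 8 (mod 17) and 331 ≡ 73 (mod 86).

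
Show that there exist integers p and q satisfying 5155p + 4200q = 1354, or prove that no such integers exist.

No such integers exist.

Both 5155 and 4200 are divisible by gcd(5155, 4200) = 5, hence so is any combination 5155p + 4200q.
But 1354 = 5·270 + 4, so 5 ∤ 1354.
Therefore 5155p + 4200q = 1354 has no solution in integers.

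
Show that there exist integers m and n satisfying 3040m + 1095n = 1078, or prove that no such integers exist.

There are no such integers.

gcd(3040, 1095) = 5, so every integer of the form 3040m + 1095n is a multiple of 5.
However 1078 leaves remainder 3 on division by 5.
Hence no integers m, n satisfy the equation.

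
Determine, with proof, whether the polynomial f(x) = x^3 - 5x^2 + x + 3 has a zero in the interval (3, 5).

f(3) = -12 and f(5) = 8, which have opposite signs.
Since f is a polynomial it is continuous on [3, 5].
By the Intermediate Value Theorem f must vanish at some point of (3, 5).

Yes, f has a root in the interval.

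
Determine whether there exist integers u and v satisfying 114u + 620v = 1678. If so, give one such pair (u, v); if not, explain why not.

Every value of 114u + 620v is a multiple of gcd(114, 620) = 2; since 2 ∣ 1678, solutions exist.
Dividing through by 2 reduces the equation to 57u + 310v = 839.
Dividing repeatedly: 310 = 5·57 + 25, 57 = 2·25 + 7, 25 = 3·7 + 4, 7 = 1·4 + 3, 4 = 1·3 + 1, 3 = 3·1 + 0.
Back-substituting, 1 = 4 − 1·3 = 4 − (7 − 1·4) = −7 + 2·4 = −7 + 2·(25 − 3·7) = 2·25 − 7·7 = 2·25 − 7·(57 − 2·25) = −7·57 + 16·25 = −7·57 + 16·(310 − 5·57) = 16·310 − 87·57; that is, 57·(-87) + 310·16 = 1.
Times 839: 57·(-72993) + 310·13424 = 839, so (-72993, 13424) solves it.
Shifting by a multiple of (310, −57) keeps it a solution: u = -72993 + 236·310 = 167, v = 13424 − 236·57 = -28.
Indeed 114·167 + 620·(-28) = 19038 − 17360 = 1678.

u = 167, v = -28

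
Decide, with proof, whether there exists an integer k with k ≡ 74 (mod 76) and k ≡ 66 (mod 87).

gcd(76, 87) = 1, so the Chinese Remainder Theorem guarantees exactly one residue class mod 6612 satisfying both.
Write k = 74 + 76t and require 74 + 76t ≡ 66 (mod 87), i.e. 76t ≡ 79 (mod 87).
Invert 76 mod 87 by the Euclidean algorithm: 87 = 1·76 + 11, 76 = 6·11 + 10, 11 = 1·10 + 1, 10 = 10·1 + 0; back-substituting, 1 = 11 − 1·10 = 11 − (76 − 6·11) = −76 + 7·11 = −76 + 7·(87 − 1·76) = 7·87 − 8·76. Hence 76·(-8) ≡ 1, so 76⁻¹ ≡ -8 ≡ 79 (mod 87).
Multiplying by 79: t ≡ 79·79 = 6241 ≡ 64 (mod 87).
With t = 64: k = 74 + 76·64 = 4938.
Check: 4938 mod 76 = 74, 4938 mod 87 = 66. ✓

k = 4938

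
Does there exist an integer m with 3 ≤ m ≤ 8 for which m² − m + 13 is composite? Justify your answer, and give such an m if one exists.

m = 7

At m = 7: 7² − 7 + 13 = 55 = 5·11, which is composite.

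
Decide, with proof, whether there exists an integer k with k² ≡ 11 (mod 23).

No such integer exists.

23 is prime, so by Euler's criterion 11 is a square mod 23 iff 11^((23−1)/2) = 11^11 ≡ 1 (mod 23).
Repeated squaring mod 23: 11^2 = 121 ≡ 6; 11^4 ≡ 6² = 36 ≡ 13; 11^8 ≡ 13² = 169 ≡ 8.
Since 11 = 8 + 2 + 1, 11^11 ≡ 8 · 6 · 11; multiplying out mod 23: 8·6 = 48 ≡ 2, then 2·11 = 22 ≡ 22. Thus 11^11 ≡ 22 ≡ −1 (mod 23).
The value −1 means 11 is a non-residue modulo 23, so k² ≡ 11 (mod 23) is impossible.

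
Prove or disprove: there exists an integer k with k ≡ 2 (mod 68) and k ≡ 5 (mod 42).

Reduce both congruences modulo 2, which divides 68 and 42: they say k ≡ 2 (mod 2) and k ≡ 5 (mod 2).
These are incompatible: 2 − 5 = -3 is not divisible by 2.
Therefore no such k exists.

No such integer exists.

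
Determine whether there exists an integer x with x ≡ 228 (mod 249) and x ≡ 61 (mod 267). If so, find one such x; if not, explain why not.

There is no such integer.

gcd(249, 267) = 3. If x ≡ 228 (mod 249) and x ≡ 61 (mod 267), then x ≡ 228 (mod 3) and x ≡ 61 (mod 3).
However 228 ≡ 0 and 61 ≡ 1 (mod 3), and 0 ≠ 1.
So no integer satisfies both congruences.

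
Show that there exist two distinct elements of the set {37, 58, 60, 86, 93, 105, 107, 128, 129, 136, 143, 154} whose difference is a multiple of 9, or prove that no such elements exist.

37 mod 9 = 1 and 136 mod 9 = 1, so 136 − 37 = 99 = 11·9.

The pair (37, 136) works.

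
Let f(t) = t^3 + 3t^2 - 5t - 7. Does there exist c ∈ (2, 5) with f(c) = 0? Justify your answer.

No such root exists.

f(2) = 3 and f(5) = 168, both positive, so a sign-change argument is unavailable; we show f keeps this sign on the whole interval.
Substitute t = 2 + u, where 0 < u < 3 on the interval. Expanding, f(2 + u) = u^3 + 9u^2 + 19u + 3.
The nonzero coefficients here are all positive, so for u > 0 every term is positive (or zero), and the constant term 3 is strictly positive.
So f is strictly positive on (2, 5); no root exists in the interval.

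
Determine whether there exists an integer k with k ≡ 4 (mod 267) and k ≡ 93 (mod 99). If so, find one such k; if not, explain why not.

There is no such integer.

gcd(267, 99) = 3. If k ≡ 4 (mod 267) and k ≡ 93 (mod 99), then k ≡ 4 (mod 3) and k ≡ 93 (mod 3).
But 4 mod 3 = 1 while 93 mod 3 = 0, a contradiction.
Therefore no such k exists.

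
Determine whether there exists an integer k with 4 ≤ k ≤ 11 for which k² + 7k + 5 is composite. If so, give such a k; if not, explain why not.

k = 10

At k = 10: 10² + 7·10 + 5 = 175 = 5·35, which is composite.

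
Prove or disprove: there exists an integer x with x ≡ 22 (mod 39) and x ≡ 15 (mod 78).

No, no such integer exists.

Reduce both congruences modulo 39, which divides 39 and 78: they say x ≡ 22 (mod 39) and x ≡ 15 (mod 39).
But 22 mod 39 = 22 while 15 mod 39 = 15, a contradiction.
So no integer satisfies both congruences.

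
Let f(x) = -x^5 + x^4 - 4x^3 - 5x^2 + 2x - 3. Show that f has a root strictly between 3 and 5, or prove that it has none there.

The endpoint values f(3) = -312 and f(5) = -3118 are both negative. Claim: f(x) < 0 for every x in (3, 5).
Shift to the endpoint 3: with x = 3 + u (0 < u < 2), one computes f(3 + u) = -u^5 - 14u^4 - 82u^3 - 257u^2 - 433u - 312.
The nonzero coefficients here are all negative, so for u > 0 every term is negative (or zero), and the constant term -312 is strictly negative.
Therefore f(x) < 0 throughout (3, 5), and f has no zero there.

f has no root in that interval.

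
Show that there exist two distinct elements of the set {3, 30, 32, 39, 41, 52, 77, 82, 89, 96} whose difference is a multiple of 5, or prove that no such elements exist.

32 and 52 are such a pair.

Both 32 and 52 leave remainder 2 on division by 5; their difference 20 = 4·5 is a multiple of 5.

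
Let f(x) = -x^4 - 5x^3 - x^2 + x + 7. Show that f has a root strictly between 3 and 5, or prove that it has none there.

f has no root in that interval.

The endpoint values f(3) = -215 and f(5) = -1263 are both negative. Claim: f(x) < 0 for every x in (3, 5).
Shift to the endpoint 3: with x = 3 + u (0 < u < 2), one computes f(3 + u) = -u^4 - 17u^3 - 100u^2 - 248u - 215.
The nonzero coefficients here are all negative, so for u > 0 every term is negative (or zero), and the constant term -215 is strictly negative.
So f is strictly negative on (3, 5); no root exists in the interval.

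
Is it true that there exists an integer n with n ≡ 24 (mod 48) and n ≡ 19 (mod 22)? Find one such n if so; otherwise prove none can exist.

There is no such integer.

gcd(48, 22) = 2. If n ≡ 24 (mod 48) and n ≡ 19 (mod 22), then n ≡ 24 (mod 2) and n ≡ 19 (mod 2).
These are incompatible: 24 − 19 = 5 is not divisible by 2.
Therefore no such n exists.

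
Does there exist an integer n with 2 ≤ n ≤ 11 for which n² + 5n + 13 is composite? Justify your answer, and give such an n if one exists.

n = 11

At n = 11: 11² + 5·11 + 13 = 189 = 3·63, which is composite.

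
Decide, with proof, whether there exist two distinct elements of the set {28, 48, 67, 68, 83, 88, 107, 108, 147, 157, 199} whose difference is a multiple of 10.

28 and 48 are such a pair.

28 mod 10 = 8 and 48 mod 10 = 8, so 48 − 28 = 20 = 2·10.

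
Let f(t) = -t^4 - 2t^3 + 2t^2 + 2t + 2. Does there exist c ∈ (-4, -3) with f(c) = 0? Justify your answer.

f(-4) = -102 and f(-3) = -13, both negative, so a sign-change argument is unavailable; we show f keeps this sign on the whole interval.
Substitute t = -3 − u, where 0 < u < 1 on the interval. Expanding, f(-3 − u) = -u^4 - 10u^3 - 34u^2 - 44u - 13.
All 5 nonzero coefficients of this polynomial in u are negative; hence for u > 0 the value is a sum of negative terms (the constant -13 among them).
So f is strictly negative on (-4, -3); no root exists in the interval.

No such root exists.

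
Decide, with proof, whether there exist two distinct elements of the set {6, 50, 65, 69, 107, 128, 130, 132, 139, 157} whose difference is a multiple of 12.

Reduce each element modulo 12: 6↦6, 50↦2, 65↦5, 69↦9, 107↦11, 128↦8, 130↦10, 132↦0, 139↦7, 157↦1.
No residue repeats among the 10 elements, so no pair has difference ≡ 0 (mod 12).

No, no such pair exists.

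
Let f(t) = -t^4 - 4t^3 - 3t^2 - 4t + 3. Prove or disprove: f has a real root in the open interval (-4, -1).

f(-4) = -29 and f(-1) = 7, which have opposite signs.
Since f is a polynomial it is continuous on [-4, -1].
By the Intermediate Value Theorem f must vanish at some point of (-4, -1).

Yes, f has a root in the interval.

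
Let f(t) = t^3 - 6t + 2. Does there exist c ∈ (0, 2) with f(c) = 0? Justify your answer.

Such a root exists.

f(0) = 2 and f(2) = -2, which have opposite signs.
f is continuous everywhere (it is a polynomial), in particular on [0, 2].
So by the Intermediate Value Theorem there is a c strictly between 0 and 2 with f(c) = 0.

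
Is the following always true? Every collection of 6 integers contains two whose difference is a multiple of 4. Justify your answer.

True.

Partition the integers by their residue mod 4; there are 4 classes.
Placing 6 integers into 4 classes, some class receives at least two — say a and b.
Their difference a − b is then a multiple of 4.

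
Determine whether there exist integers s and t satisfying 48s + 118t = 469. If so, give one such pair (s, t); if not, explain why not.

gcd(48, 118) = 2, so every integer of the form 48s + 118t is a multiple of 2.
However 469 leaves remainder 1 on division by 2.
So the equation is unsolvable over ℤ.

No such integers exist.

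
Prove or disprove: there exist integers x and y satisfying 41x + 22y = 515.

Since gcd(41, 22) = 1, every integer is an integer combination of 41 and 22.
Dividing repeatedly: 41 = 1·22 + 19, 22 = 1·19 + 3, 19 = 6·3 + 1, 3 = 3·1 + 0.
Unwinding: 1 = 19 − 6·3 = 19 − 6·(22 − 1·19) = −6·22 + 7·19 = −6·22 + 7·(41 − 1·22) = 7·41 − 13·22, i.e. 41·7 + 22·(-13) = 1.
Multiplying through by 515: x = 7·515 = 3605, y = (-13)·515 = -6695 is a solution.
Shifting by a multiple of (22, −41) keeps it a solution: x = 3605 − 163·22 = 19, y = -6695 + 163·41 = -12.
Indeed 41·19 + 22·(-12) = 779 − 264 = 515.

x = 19, y = -12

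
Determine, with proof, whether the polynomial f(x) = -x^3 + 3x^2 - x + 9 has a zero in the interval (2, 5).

f(2) = 11 and f(5) = -46, which have opposite signs.
f is continuous everywhere (it is a polynomial), in particular on [2, 5].
By the Intermediate Value Theorem f must vanish at some point of (2, 5).

Such a root exists.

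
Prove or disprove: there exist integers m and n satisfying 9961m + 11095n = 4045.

Any value of 9961m + 11095n is a multiple of gcd(9961, 11095) = 7.
But 4045 = 7·577 + 6, so 7 ∤ 4045.
Hence no integers m, n satisfy the equation.

No, no such integers exist.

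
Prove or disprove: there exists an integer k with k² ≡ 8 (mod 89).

k = 50

Take k = 50. Then 50² = 2500 = 28·89 + 8, so 50² ≡ 8 (mod 89).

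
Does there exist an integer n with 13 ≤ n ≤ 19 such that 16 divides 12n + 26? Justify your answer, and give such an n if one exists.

There is no such integer n in that range.

At n = 13, 12·13 + 26 = 182 ≡ 6 (mod 16), and each step in n adds 12, giving residues 6, 2, 14, 10, 6, 2, 14 for n = 13, 14, …, 19.
Since 0 is absent from this list, 16 ∤ 12n + 26 for every n with 13 ≤ n ≤ 19.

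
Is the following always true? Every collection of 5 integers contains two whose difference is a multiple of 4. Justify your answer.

There are exactly 4 possible remainders on division by 4.
With 5 integers and only 4 classes, the pigeonhole principle forces two of them, say a and b, into the same class.
Then a ≡ b (mod 4), i.e. 4 ∣ (a − b).

True.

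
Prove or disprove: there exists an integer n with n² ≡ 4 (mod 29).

n = 2

Take n = 2. Then 2² = 4, and since 0 ≤ 4 < 29 this is already reduced: 2² ≡ 4 (mod 29).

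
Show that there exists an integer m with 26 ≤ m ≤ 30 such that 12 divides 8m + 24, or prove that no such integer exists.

Try m = 27: 8·27 + 24 = 240 = 20·12, which is divisible by 12.

m = 27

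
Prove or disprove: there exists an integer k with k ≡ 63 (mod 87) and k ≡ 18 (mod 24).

The moduli are not coprime: gcd(87, 24) = 3. Compatibility requires 3 ∣ (18 − 63) = -45, which holds, so solutions exist.
The integers ≡ 63 (mod 87) are 63, 150, 237, 324, 411, 498, …; their remainders mod 24 are 15, 6, 21, 12, 3, 18, so k = 498 is the first that is ≡ 18 (mod 24).
Indeed 498 ≡ 63 (mod 87) and 498 ≡ 18 (mod 24).

k = 498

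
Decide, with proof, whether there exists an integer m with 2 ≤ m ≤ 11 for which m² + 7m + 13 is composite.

At m = 8: 8² + 7·8 + 13 = 133 = 7·19, which is composite.

m = 8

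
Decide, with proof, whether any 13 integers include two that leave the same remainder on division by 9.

Each integer lies in one of the 9 residue classes modulo 9.
Since 13 > 9, two of the 13 integers must share a residue class by the pigeonhole principle; call them a and b.
So a and b have equal remainders mod 9, which is exactly what was to be shown.

True.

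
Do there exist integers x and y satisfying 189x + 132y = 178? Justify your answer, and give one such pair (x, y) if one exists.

No such integers exist.

Any value of 189x + 132y is a multiple of gcd(189, 132) = 3.
However 178 leaves remainder 1 on division by 3.
Hence no integers x, y satisfy the equation.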